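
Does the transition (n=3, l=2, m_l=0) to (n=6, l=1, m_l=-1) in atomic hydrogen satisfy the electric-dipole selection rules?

l: 2 → 1 (Δl = -1). Δl = ±1 ok.
Δm_l = -1 − (0) = -1. E1 requires Δm_l = 0, ±1: ok.
All E1 selection rules are satisfied.

allowed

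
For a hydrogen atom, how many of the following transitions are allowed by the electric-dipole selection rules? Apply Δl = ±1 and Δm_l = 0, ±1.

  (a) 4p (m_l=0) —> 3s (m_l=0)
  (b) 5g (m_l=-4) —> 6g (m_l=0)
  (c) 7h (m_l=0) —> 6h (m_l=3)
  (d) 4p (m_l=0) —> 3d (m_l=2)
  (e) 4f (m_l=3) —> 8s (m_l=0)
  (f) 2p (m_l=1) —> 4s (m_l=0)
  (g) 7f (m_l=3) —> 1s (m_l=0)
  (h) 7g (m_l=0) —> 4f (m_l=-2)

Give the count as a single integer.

2

(a) allowed
(b) forbidden — Δl = +0 (E1 requires Δl = ±1); Δm_l = +4 (E1 requires Δm_l = 0, ±1)
(c) forbidden — Δl = +0 (E1 requires Δl = ±1); Δm_l = +3 (E1 requires Δm_l = 0, ±1)
(d) forbidden — Δm_l = +2 (E1 requires Δm_l = 0, ±1)
(e) forbidden — Δl = -3 (E1 requires Δl = ±1); Δm_l = -3 (E1 requires Δm_l = 0, ±1)
(f) allowed
(g) forbidden — Δl = -3 (E1 requires Δl = ±1); Δm_l = -3 (E1 requires Δm_l = 0, ±1)
(h) forbidden — Δm_l = -2 (E1 requires Δm_l = 0, ±1)
Total allowed: 2 of 8.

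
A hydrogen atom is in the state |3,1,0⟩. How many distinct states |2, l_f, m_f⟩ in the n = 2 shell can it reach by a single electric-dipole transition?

E1 requires Δl = ±1, so l_f ∈ {0, 2}; with 0 ≤ l_f ≤ n_f−1 = 1, the allowed l_f values are {0}.
For l_f = 0: m_f ∈ {m_i−1, m_i, m_i+1} ∩ [−0, 0] = {0} → 1 state.
Total: 1.

1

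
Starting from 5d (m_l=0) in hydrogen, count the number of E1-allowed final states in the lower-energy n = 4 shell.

6

E1 requires Δl = ±1, so l_f ∈ {1, 3}; with 0 ≤ l_f ≤ n_f−1 = 3, the allowed l_f values are {1, 3}.
For l_f = 1: m_f ∈ {m_i−1, m_i, m_i+1} ∩ [−1, 1] = {-1, 0, 1} → 3 states.
For l_f = 3: m_f ∈ {m_i−1, m_i, m_i+1} ∩ [−3, 3] = {-1, 0, 1} → 3 states.
Total: 6.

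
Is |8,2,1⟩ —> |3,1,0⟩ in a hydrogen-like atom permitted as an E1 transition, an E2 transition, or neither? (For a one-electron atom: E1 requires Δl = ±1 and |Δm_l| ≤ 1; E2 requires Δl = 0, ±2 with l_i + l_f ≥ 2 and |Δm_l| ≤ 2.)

Δl = 1 − 2 = -1; l_i + l_f = 3.
Δm_l = -1.
E1 (Δl = ±1, |Δm_l| ≤ 1): satisfied.
E2 (Δl = 0,±2, l_i+l_f ≥ 2, |Δm_l| ≤ 2): not satisfied.

E1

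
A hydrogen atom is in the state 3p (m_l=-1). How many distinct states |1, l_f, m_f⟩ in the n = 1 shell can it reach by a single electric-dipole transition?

E1 requires Δl = ±1, so l_f ∈ {0, 2}; with 0 ≤ l_f ≤ n_f−1 = 0, the allowed l_f values are {0}.
For l_f = 0: m_f ∈ {m_i−1, m_i, m_i+1} ∩ [−0, 0] = {0} → 1 state.
Total: 1.

1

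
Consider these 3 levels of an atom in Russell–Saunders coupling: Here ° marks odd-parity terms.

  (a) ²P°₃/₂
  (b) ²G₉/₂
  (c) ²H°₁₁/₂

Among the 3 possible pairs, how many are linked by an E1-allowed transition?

1

(a)–(b): forbidden (ΔL, ΔJ).
(a)–(c): forbidden (parity, ΔL, ΔJ).
(b)–(c): allowed.
Allowed pairs: 1 of 3.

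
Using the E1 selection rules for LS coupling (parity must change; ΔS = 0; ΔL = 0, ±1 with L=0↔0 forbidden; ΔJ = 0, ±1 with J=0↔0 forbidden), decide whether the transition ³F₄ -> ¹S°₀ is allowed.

Parity must change: even → odd — ok.
ΔS = 0: S: 1 → 0 — fails.
ΔL = 0, ±1 (not L=0↔0): L: 3 → 0, ΔL = -3 — fails.
ΔJ = 0, ±1 (not J=0↔0): J: 4 → 0, ΔJ = -4 — fails.
Rule(s) violated: ΔS, ΔL, ΔJ.

forbidden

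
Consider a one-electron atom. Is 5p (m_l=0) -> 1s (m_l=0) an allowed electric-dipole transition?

allowed

Initial l = 1, final l = 0, so Δl = -1. E1 requires Δl = ±1: ok.
Δm_l = 0 − (0) = +0. E1 requires Δm_l = 0, ±1: ok.
All E1 selection rules are satisfied.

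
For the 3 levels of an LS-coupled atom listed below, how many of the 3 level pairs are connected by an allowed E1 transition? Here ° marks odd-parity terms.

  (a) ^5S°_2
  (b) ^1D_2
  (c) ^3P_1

(a)–(b): forbidden (ΔS, ΔL).
(a)–(c): forbidden (ΔS).
(b)–(c): forbidden (parity, ΔS).
Allowed pairs: 0 of 3.

0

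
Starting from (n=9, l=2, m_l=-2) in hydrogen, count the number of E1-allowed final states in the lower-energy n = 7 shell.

4

E1 requires Δl = ±1, so l_f ∈ {1, 3}; with 0 ≤ l_f ≤ n_f−1 = 6, the allowed l_f values are {1, 3}.
For l_f = 1: m_f ∈ {m_i−1, m_i, m_i+1} ∩ [−1, 1] = {-1} → 1 state.
For l_f = 3: m_f ∈ {m_i−1, m_i, m_i+1} ∩ [−3, 3] = {-3, -2, -1} → 3 states.
Total: 4.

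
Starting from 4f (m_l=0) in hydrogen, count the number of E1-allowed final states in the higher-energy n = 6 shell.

E1 requires Δl = ±1, so l_f ∈ {2, 4}; with 0 ≤ l_f ≤ n_f−1 = 5, the allowed l_f values are {2, 4}.
For l_f = 2: m_f ∈ {m_i−1, m_i, m_i+1} ∩ [−2, 2] = {-1, 0, 1} → 3 states.
For l_f = 4: m_f ∈ {m_i−1, m_i, m_i+1} ∩ [−4, 4] = {-1, 0, 1} → 3 states.
Total: 6.

6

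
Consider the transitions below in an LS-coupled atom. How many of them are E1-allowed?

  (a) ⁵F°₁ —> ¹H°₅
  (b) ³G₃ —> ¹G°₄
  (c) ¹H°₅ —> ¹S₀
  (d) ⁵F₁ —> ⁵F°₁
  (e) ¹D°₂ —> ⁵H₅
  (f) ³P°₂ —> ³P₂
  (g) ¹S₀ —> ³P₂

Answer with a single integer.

(a) forbidden (parity, ΔS, ΔL, ΔJ fail)
(b) forbidden (ΔS fails)
(c) forbidden (ΔL, ΔJ fail)
(d) allowed
(e) forbidden (ΔS, ΔL, ΔJ fail)
(f) allowed
(g) forbidden (parity, ΔS, ΔJ fail)
Total allowed: 2 of 7.

2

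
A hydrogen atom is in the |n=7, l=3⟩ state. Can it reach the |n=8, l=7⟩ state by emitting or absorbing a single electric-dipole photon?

Δl = 7 − 3 = +4; the E1 rule Δl = ±1 is ✗.
The transition is electric-dipole forbidden.

forbidden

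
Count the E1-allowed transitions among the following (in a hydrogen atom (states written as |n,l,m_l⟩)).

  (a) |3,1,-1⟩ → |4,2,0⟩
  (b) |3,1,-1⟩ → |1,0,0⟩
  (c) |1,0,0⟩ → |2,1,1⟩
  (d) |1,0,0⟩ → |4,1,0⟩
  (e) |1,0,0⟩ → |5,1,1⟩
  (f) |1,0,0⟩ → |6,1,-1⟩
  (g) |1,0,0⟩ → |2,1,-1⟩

(a) allowed
(b) allowed
(c) allowed
(d) allowed
(e) allowed
(f) allowed
(g) allowed
Total allowed: 7 of 7.

7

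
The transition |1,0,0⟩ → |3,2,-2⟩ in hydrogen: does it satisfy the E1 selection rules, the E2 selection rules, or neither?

Δl = 2 − 0 = +2; l_i + l_f = 2.
Δm_l = -2.
E1 (Δl = ±1, |Δm_l| ≤ 1): not satisfied.
E2 (Δl = 0,±2, l_i+l_f ≥ 2, |Δm_l| ≤ 2): satisfied.

E2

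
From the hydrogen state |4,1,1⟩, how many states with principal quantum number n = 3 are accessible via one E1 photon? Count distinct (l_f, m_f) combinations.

E1 requires Δl = ±1, so l_f ∈ {0, 2}; with 0 ≤ l_f ≤ n_f−1 = 2, the allowed l_f values are {0, 2}.
For l_f = 0: m_f ∈ {m_i−1, m_i, m_i+1} ∩ [−0, 0] = {0} → 1 state.
For l_f = 2: m_f ∈ {m_i−1, m_i, m_i+1} ∩ [−2, 2] = {0, 1, 2} → 3 states.
Total: 4.

4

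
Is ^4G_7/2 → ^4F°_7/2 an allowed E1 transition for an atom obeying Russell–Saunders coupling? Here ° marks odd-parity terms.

Reading off the term symbols: S 3/2→3/2, L 4→3, J 7/2→7/2, parity even→odd.
Parity must change: even → odd — satisfied.
ΔS = 0: S: 3/2 → 3/2 — satisfied.
ΔL = 0, ±1 (not L=0↔0): L: 4 → 3, ΔL = -1 — satisfied.
ΔJ = 0, ±1 (not J=0↔0): J: 7/2 → 7/2, ΔJ = +0 — satisfied.
All four E1 rules are satisfied.

allowed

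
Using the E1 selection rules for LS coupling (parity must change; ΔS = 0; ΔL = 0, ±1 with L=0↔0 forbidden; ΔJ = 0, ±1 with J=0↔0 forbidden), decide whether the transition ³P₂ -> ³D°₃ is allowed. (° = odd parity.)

Reading off the term symbols: S 1→1, L 1→2, J 2→3, parity even→odd.
Parity must change: even → odd — ✓.
ΔS = 0: S: 1 → 1 — ✓.
ΔL = 0, ±1 (not L=0↔0): L: 1 → 2, ΔL = +1 — ✓.
ΔJ = 0, ±1 (not J=0↔0): J: 2 → 3, ΔJ = +1 — ✓.
All four E1 rules are satisfied.

allowed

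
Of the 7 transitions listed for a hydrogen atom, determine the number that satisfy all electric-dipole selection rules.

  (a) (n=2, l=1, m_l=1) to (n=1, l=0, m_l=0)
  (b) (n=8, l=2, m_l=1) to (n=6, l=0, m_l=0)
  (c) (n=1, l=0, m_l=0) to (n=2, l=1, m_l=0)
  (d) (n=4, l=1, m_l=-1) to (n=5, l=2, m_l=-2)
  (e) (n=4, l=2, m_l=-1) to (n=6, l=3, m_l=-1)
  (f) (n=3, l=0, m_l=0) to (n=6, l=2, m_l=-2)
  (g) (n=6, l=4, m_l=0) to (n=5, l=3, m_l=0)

(a) allowed
(b) forbidden — Δl = -2 (E1 requires Δl = ±1)
(c) allowed
(d) allowed
(e) allowed
(f) forbidden — Δl = +2 (E1 requires Δl = ±1); Δm_l = -2 (E1 requires Δm_l = 0, ±1)
(g) allowed
Total allowed: 5 of 7.

5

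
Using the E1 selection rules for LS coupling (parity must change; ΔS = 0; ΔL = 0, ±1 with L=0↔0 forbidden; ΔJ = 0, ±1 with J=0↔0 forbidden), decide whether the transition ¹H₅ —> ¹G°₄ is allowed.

Parity must change: even → odd — satisfied.
ΔS = 0: S: 0 → 0 — satisfied.
ΔL = 0, ±1 (not L=0↔0): L: 5 → 4, ΔL = -1 — satisfied.
ΔJ = 0, ±1 (not J=0↔0): J: 5 → 4, ΔJ = -1 — satisfied.
All four E1 rules are satisfied.

allowed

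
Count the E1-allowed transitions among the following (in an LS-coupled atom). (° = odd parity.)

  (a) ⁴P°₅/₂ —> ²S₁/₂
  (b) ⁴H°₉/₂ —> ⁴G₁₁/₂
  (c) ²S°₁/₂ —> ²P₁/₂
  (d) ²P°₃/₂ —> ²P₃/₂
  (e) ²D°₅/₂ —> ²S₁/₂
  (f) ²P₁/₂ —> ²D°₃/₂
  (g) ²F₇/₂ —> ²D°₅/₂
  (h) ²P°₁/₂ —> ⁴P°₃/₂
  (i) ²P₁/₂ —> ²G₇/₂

5

(a) forbidden (ΔS, ΔJ fail)
(b) allowed
(c) allowed
(d) allowed
(e) forbidden (ΔL, ΔJ fail)
(f) allowed
(g) allowed
(h) forbidden (parity, ΔS fail)
(i) forbidden (parity, ΔL, ΔJ fail)
Total allowed: 5 of 9.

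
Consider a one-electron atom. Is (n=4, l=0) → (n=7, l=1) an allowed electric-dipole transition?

Δl = 1 − 0 = +1; the E1 rule Δl = ±1 is passes.
All E1 selection rules are satisfied.

allowed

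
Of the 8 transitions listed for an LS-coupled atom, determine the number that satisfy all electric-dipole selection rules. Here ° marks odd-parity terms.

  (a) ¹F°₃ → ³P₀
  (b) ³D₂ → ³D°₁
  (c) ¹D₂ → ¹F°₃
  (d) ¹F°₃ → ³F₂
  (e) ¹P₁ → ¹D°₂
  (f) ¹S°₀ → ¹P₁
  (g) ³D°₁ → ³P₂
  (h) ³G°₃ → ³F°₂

5

(a) forbidden (ΔS, ΔL, ΔJ fail)
(b) allowed
(c) allowed
(d) forbidden (ΔS fails)
(e) allowed
(f) allowed
(g) allowed
(h) forbidden (parity fails)
Total allowed: 5 of 8.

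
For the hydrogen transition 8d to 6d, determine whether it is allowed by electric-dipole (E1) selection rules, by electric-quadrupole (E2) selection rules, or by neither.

Δl = 2 − 2 = +0; l_i + l_f = 4.
E1 (Δl = ±1): not satisfied.
E2 (Δl = 0,±2, l_i+l_f ≥ 2): satisfied.

E2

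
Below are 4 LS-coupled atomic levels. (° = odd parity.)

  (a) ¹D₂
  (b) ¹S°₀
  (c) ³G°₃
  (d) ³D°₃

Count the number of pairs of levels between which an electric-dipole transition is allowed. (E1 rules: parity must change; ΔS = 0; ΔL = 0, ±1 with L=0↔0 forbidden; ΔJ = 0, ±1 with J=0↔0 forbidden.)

(a)–(b): forbidden (ΔL, ΔJ).
(a)–(c): forbidden (ΔS, ΔL).
(a)–(d): forbidden (ΔS).
(b)–(c): forbidden (parity, ΔS, ΔL, ΔJ).
(b)–(d): forbidden (parity, ΔS, ΔL, ΔJ).
(c)–(d): forbidden (parity, ΔL).
Allowed pairs: 0 of 6.

0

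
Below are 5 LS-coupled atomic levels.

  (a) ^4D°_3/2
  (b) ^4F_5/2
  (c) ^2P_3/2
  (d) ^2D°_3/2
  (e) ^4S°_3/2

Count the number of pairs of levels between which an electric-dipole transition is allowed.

(a)–(b): allowed.
(a)–(c): forbidden (ΔS).
(a)–(d): forbidden (parity, ΔS).
(a)–(e): forbidden (parity, ΔL).
(b)–(c): forbidden (parity, ΔS, ΔL).
(b)–(d): forbidden (ΔS).
(b)–(e): forbidden (ΔL).
(c)–(d): allowed.
(c)–(e): forbidden (ΔS).
(d)–(e): forbidden (parity, ΔS, ΔL).
Allowed pairs: 2 of 10.

2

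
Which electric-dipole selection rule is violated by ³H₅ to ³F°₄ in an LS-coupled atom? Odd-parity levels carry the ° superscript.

Parity must change: even → odd — passes.
ΔS = 0: S: 1 → 1 — passes.
ΔL = 0, ±1 (not L=0↔0): L: 5 → 3, ΔL = -2 — fails.
ΔJ = 0, ±1 (not J=0↔0): J: 5 → 4, ΔJ = -1 — passes.

the ΔL = 0, ±1 rule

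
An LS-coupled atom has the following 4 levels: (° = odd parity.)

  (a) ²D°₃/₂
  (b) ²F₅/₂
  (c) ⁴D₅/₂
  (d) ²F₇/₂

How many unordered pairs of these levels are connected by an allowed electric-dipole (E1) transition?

(a)–(b): allowed.
(a)–(c): forbidden (ΔS).
(a)–(d): forbidden (ΔJ).
(b)–(c): forbidden (parity, ΔS).
(b)–(d): forbidden (parity).
(c)–(d): forbidden (parity, ΔS).
Allowed pairs: 1 of 6.

1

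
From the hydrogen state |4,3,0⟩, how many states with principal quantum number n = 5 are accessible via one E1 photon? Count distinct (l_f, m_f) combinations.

6

E1 requires Δl = ±1, so l_f ∈ {2, 4}; with 0 ≤ l_f ≤ n_f−1 = 4, the allowed l_f values are {2, 4}.
For l_f = 2: m_f ∈ {m_i−1, m_i, m_i+1} ∩ [−2, 2] = {-1, 0, 1} → 3 states.
For l_f = 4: m_f ∈ {m_i−1, m_i, m_i+1} ∩ [−4, 4] = {-1, 0, 1} → 3 states.
Total: 6.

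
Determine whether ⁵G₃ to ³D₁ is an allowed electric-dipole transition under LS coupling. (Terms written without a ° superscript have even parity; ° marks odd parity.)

forbidden

Reading off the term symbols: S 2→1, L 4→2, J 3→1, parity even→even.
ΔL = 0, ±1 (not L=0↔0): L: 4 → 2, ΔL = -2 — ✗.
Parity must change: even → even — ✗.
ΔJ = 0, ±1 (not J=0↔0): J: 3 → 1, ΔJ = -2 — ✗.
ΔS = 0: S: 2 → 1 — ✗.
Rule(s) violated: parity, ΔS, ΔL, ΔJ.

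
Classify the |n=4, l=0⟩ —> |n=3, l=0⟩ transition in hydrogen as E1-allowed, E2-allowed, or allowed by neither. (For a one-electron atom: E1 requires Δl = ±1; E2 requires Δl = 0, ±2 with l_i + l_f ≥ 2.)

neither

Δl = 0 − 0 = +0; l_i + l_f = 0.
E1 (Δl = ±1): not satisfied.
E2 (Δl = 0,±2, l_i+l_f ≥ 2): not satisfied.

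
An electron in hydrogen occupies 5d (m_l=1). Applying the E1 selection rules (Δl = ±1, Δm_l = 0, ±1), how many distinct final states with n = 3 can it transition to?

2

E1 requires Δl = ±1, so l_f ∈ {1, 3}; with 0 ≤ l_f ≤ n_f−1 = 2, the allowed l_f values are {1}.
For l_f = 1: m_f ∈ {m_i−1, m_i, m_i+1} ∩ [−1, 1] = {0, 1} → 2 states.
Total: 2.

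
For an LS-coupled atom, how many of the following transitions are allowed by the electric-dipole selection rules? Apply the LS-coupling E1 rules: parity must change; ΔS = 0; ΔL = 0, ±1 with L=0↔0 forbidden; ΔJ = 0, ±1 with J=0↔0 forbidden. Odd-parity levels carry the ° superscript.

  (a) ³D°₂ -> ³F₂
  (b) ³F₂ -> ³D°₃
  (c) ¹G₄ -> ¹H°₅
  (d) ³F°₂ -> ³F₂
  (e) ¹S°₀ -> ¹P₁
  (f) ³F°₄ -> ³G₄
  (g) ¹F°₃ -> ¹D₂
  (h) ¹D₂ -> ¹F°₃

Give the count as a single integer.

8

(a) allowed
(b) allowed
(c) allowed
(d) allowed
(e) allowed
(f) allowed
(g) allowed
(h) allowed
Total allowed: 8 of 8.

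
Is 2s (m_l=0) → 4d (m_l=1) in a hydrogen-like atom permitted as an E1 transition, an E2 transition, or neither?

Δl = 2 − 0 = +2; l_i + l_f = 2.
Δm_l = +1.
E1 (Δl = ±1, |Δm_l| ≤ 1): not satisfied.
E2 (Δl = 0,±2, l_i+l_f ≥ 2, |Δm_l| ≤ 2): satisfied.

E2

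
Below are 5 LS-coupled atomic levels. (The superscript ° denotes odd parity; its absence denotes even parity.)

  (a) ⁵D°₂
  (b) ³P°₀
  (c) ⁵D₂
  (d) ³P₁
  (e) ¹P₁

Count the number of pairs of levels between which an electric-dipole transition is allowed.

2

(a)–(b): forbidden (parity, ΔS, ΔJ).
(a)–(c): allowed.
(a)–(d): forbidden (ΔS).
(a)–(e): forbidden (ΔS).
(b)–(c): forbidden (ΔS, ΔJ).
(b)–(d): allowed.
(b)–(e): forbidden (ΔS).
(c)–(d): forbidden (parity, ΔS).
(c)–(e): forbidden (parity, ΔS).
(d)–(e): forbidden (parity, ΔS).
Allowed pairs: 2 of 10.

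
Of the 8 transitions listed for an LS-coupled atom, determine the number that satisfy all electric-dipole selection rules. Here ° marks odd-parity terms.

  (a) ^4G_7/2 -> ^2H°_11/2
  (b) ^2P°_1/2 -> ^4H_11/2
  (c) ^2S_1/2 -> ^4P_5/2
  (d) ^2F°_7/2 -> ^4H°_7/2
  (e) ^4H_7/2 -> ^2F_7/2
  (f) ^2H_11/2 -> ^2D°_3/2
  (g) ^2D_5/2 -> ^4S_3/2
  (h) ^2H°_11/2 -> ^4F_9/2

0

(a) forbidden (ΔS, ΔJ fail)
(b) forbidden (ΔS, ΔL, ΔJ fail)
(c) forbidden (parity, ΔS, ΔJ fail)
(d) forbidden (parity, ΔS, ΔL fail)
(e) forbidden (parity, ΔS, ΔL fail)
(f) forbidden (ΔL, ΔJ fail)
(g) forbidden (parity, ΔS, ΔL fail)
(h) forbidden (ΔS, ΔL fail)
Total allowed: 0 of 8.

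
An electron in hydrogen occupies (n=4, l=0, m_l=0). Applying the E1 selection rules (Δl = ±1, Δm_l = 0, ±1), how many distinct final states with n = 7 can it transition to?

3

E1 requires Δl = ±1, so l_f ∈ {-1, 1}; with 0 ≤ l_f ≤ n_f−1 = 6, the allowed l_f values are {1}.
For l_f = 1: m_f ∈ {m_i−1, m_i, m_i+1} ∩ [−1, 1] = {-1, 0, 1} → 3 states.
Total: 3.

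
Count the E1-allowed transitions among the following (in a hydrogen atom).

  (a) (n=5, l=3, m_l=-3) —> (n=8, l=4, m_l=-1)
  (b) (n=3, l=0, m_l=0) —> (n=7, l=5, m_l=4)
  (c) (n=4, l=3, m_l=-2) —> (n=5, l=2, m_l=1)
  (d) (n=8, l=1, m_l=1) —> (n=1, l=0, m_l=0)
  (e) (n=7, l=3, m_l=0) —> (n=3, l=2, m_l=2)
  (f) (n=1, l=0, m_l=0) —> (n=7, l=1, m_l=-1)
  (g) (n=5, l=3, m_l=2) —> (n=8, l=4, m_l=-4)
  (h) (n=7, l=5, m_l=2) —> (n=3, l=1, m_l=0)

2

(a) forbidden — Δm_l = +2 (E1 requires Δm_l = 0, ±1)
(b) forbidden — Δl = +5 (E1 requires Δl = ±1); Δm_l = +4 (E1 requires Δm_l = 0, ±1)
(c) forbidden — Δm_l = +3 (E1 requires Δm_l = 0, ±1)
(d) allowed
(e) forbidden — Δm_l = +2 (E1 requires Δm_l = 0, ±1)
(f) allowed
(g) forbidden — Δm_l = -6 (E1 requires Δm_l = 0, ±1)
(h) forbidden — Δl = -4 (E1 requires Δl = ±1); Δm_l = -2 (E1 requires Δm_l = 0, ±1)
Total allowed: 2 of 8.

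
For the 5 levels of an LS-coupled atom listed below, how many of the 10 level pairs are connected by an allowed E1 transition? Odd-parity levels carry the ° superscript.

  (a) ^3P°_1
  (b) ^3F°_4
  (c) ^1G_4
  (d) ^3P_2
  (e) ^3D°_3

2

(a)–(b): forbidden (parity, ΔL, ΔJ).
(a)–(c): forbidden (ΔS, ΔL, ΔJ).
(a)–(d): allowed.
(a)–(e): forbidden (parity, ΔJ).
(b)–(c): forbidden (ΔS).
(b)–(d): forbidden (ΔL, ΔJ).
(b)–(e): forbidden (parity).
(c)–(d): forbidden (parity, ΔS, ΔL, ΔJ).
(c)–(e): forbidden (ΔS, ΔL).
(d)–(e): allowed.
Allowed pairs: 2 of 10.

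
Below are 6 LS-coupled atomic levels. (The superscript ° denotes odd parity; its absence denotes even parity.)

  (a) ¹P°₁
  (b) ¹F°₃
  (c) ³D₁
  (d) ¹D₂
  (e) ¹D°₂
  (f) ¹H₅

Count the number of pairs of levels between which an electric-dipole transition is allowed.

3

(a)–(b): forbidden (parity, ΔL, ΔJ).
(a)–(c): forbidden (ΔS).
(a)–(d): allowed.
(a)–(e): forbidden (parity).
(a)–(f): forbidden (ΔL, ΔJ).
(b)–(c): forbidden (ΔS, ΔJ).
(b)–(d): allowed.
(b)–(e): forbidden (parity).
(b)–(f): forbidden (ΔL, ΔJ).
(c)–(d): forbidden (parity, ΔS).
(c)–(e): forbidden (ΔS).
(c)–(f): forbidden (parity, ΔS, ΔL, ΔJ).
(d)–(e): allowed.
(d)–(f): forbidden (parity, ΔL, ΔJ).
(e)–(f): forbidden (ΔL, ΔJ).
Allowed pairs: 3 of 15.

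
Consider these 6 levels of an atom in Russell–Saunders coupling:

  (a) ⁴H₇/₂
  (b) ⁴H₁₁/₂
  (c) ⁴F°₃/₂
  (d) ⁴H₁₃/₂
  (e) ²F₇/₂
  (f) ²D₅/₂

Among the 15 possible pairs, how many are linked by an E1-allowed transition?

0

(a)–(b): forbidden (parity, ΔJ).
(a)–(c): forbidden (ΔL, ΔJ).
(a)–(d): forbidden (parity, ΔJ).
(a)–(e): forbidden (parity, ΔS, ΔL).
(a)–(f): forbidden (parity, ΔS, ΔL).
(b)–(c): forbidden (ΔL, ΔJ).
(b)–(d): forbidden (parity).
(b)–(e): forbidden (parity, ΔS, ΔL, ΔJ).
(b)–(f): forbidden (parity, ΔS, ΔL, ΔJ).
(c)–(d): forbidden (ΔL, ΔJ).
(c)–(e): forbidden (ΔS, ΔJ).
(c)–(f): forbidden (ΔS).
(d)–(e): forbidden (parity, ΔS, ΔL, ΔJ).
(d)–(f): forbidden (parity, ΔS, ΔL, ΔJ).
(e)–(f): forbidden (parity).
Allowed pairs: 0 of 15.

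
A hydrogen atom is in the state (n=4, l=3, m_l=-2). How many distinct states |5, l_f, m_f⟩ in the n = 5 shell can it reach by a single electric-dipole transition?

E1 requires Δl = ±1, so l_f ∈ {2, 4}; with 0 ≤ l_f ≤ n_f−1 = 4, the allowed l_f values are {2, 4}.
For l_f = 2: m_f ∈ {m_i−1, m_i, m_i+1} ∩ [−2, 2] = {-2, -1} → 2 states.
For l_f = 4: m_f ∈ {m_i−1, m_i, m_i+1} ∩ [−4, 4] = {-3, -2, -1} → 3 states.
Total: 5.

5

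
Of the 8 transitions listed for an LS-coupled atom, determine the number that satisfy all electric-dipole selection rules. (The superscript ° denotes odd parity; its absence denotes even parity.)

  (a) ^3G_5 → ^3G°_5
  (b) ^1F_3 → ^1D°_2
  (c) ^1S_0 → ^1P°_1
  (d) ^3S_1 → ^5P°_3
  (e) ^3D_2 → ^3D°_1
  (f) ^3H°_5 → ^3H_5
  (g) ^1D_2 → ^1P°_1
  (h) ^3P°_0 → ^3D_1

(a) allowed
(b) allowed
(c) allowed
(d) forbidden (ΔS, ΔJ fail)
(e) allowed
(f) allowed
(g) allowed
(h) allowed
Total allowed: 7 of 8.

7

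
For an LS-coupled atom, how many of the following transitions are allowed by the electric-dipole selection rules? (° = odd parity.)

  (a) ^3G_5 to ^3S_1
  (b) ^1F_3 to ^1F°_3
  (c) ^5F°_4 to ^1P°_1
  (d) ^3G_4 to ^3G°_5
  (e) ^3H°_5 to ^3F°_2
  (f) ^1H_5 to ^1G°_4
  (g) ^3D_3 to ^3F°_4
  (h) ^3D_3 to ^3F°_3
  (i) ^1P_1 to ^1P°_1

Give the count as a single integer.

6

(a) forbidden (parity, ΔL, ΔJ fail)
(b) allowed
(c) forbidden (parity, ΔS, ΔL, ΔJ fail)
(d) allowed
(e) forbidden (parity, ΔL, ΔJ fail)
(f) allowed
(g) allowed
(h) allowed
(i) allowed
Total allowed: 6 of 9.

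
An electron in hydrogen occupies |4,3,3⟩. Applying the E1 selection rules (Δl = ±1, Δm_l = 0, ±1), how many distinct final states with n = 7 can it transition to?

E1 requires Δl = ±1, so l_f ∈ {2, 4}; with 0 ≤ l_f ≤ n_f−1 = 6, the allowed l_f values are {2, 4}.
For l_f = 2: m_f ∈ {m_i−1, m_i, m_i+1} ∩ [−2, 2] = {2} → 1 state.
For l_f = 4: m_f ∈ {m_i−1, m_i, m_i+1} ∩ [−4, 4] = {2, 3, 4} → 3 states.
Total: 4.

4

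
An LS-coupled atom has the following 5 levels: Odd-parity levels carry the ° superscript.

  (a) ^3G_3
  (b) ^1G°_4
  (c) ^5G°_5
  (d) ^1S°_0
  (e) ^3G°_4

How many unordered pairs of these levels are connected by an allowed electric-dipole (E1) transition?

1

(a)–(b): forbidden (ΔS).
(a)–(c): forbidden (ΔS, ΔJ).
(a)–(d): forbidden (ΔS, ΔL, ΔJ).
(a)–(e): allowed.
(b)–(c): forbidden (parity, ΔS).
(b)–(d): forbidden (parity, ΔL, ΔJ).
(b)–(e): forbidden (parity, ΔS).
(c)–(d): forbidden (parity, ΔS, ΔL, ΔJ).
(c)–(e): forbidden (parity, ΔS).
(d)–(e): forbidden (parity, ΔS, ΔL, ΔJ).
Allowed pairs: 1 of 10.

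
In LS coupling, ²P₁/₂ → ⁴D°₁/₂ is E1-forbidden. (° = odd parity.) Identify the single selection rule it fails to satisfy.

Reading off the term symbols: S 1/2→3/2, L 1→2, J 1/2→1/2, parity even→odd.
Parity must change: even → odd — ✓.
ΔS = 0: S: 1/2 → 3/2 — ✗.
ΔL = 0, ±1 (not L=0↔0): L: 1 → 2, ΔL = +1 — ✓.
ΔJ = 0, ±1 (not J=0↔0): J: 1/2 → 1/2, ΔJ = +0 — ✓.

the ΔS = 0 rule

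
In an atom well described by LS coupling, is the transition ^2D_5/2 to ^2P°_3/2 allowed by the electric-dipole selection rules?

Parity must change: even → odd — passes.
ΔS = 0: S: 1/2 → 1/2 — passes.
ΔL = 0, ±1 (not L=0↔0): L: 2 → 1, ΔL = -1 — passes.
ΔJ = 0, ±1 (not J=0↔0): J: 5/2 → 3/2, ΔJ = -1 — passes.
All four E1 rules are satisfied.

allowed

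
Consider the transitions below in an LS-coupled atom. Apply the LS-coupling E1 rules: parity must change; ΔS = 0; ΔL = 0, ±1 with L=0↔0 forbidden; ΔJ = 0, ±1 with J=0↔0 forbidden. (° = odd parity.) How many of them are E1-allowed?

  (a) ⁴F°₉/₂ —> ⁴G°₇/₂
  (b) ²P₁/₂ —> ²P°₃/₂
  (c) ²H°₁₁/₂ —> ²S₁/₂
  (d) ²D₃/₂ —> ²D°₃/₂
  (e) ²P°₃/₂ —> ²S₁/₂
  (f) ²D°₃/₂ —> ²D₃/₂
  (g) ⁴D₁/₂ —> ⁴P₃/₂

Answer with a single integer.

(a) forbidden (parity fails)
(b) allowed
(c) forbidden (ΔL, ΔJ fail)
(d) allowed
(e) allowed
(f) allowed
(g) forbidden (parity fails)
Total allowed: 4 of 7.

4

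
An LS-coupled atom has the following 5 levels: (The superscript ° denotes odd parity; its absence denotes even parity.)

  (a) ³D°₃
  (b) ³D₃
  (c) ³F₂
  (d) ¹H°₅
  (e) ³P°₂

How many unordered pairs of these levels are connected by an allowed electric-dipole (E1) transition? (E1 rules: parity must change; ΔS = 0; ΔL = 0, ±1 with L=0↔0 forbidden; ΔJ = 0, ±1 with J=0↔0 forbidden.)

(a)–(b): allowed.
(a)–(c): allowed.
(a)–(d): forbidden (parity, ΔS, ΔL, ΔJ).
(a)–(e): forbidden (parity).
(b)–(c): forbidden (parity).
(b)–(d): forbidden (ΔS, ΔL, ΔJ).
(b)–(e): allowed.
(c)–(d): forbidden (ΔS, ΔL, ΔJ).
(c)–(e): forbidden (ΔL).
(d)–(e): forbidden (parity, ΔS, ΔL, ΔJ).
Allowed pairs: 3 of 10.

3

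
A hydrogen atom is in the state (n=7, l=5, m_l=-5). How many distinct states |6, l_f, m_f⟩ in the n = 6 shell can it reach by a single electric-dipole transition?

1

E1 requires Δl = ±1, so l_f ∈ {4, 6}; with 0 ≤ l_f ≤ n_f−1 = 5, the allowed l_f values are {4}.
For l_f = 4: m_f ∈ {m_i−1, m_i, m_i+1} ∩ [−4, 4] = {-4} → 1 state.
Total: 1.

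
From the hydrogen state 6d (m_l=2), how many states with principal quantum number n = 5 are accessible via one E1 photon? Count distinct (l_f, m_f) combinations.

E1 requires Δl = ±1, so l_f ∈ {1, 3}; with 0 ≤ l_f ≤ n_f−1 = 4, the allowed l_f values are {1, 3}.
For l_f = 1: m_f ∈ {m_i−1, m_i, m_i+1} ∩ [−1, 1] = {1} → 1 state.
For l_f = 3: m_f ∈ {m_i−1, m_i, m_i+1} ∩ [−3, 3] = {1, 2, 3} → 3 states.
Total: 4.

4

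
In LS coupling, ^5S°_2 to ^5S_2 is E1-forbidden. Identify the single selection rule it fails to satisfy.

the L=0 ↔ L=0 exclusion

Parity must change: odd → even — satisfied.
ΔS = 0: S: 2 → 2 — satisfied.
ΔL = 0, ±1 (not L=0↔0): L: 0 → 0, ΔL = +0 — violated.
ΔJ = 0, ±1 (not J=0↔0): J: 2 → 2, ΔJ = +0 — satisfied.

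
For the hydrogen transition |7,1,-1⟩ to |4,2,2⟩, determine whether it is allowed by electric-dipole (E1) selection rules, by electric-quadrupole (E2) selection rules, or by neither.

Δl = 2 − 1 = +1; l_i + l_f = 3.
Δm_l = +3.
E1 (Δl = ±1, |Δm_l| ≤ 1): not satisfied.
E2 (Δl = 0,±2, l_i+l_f ≥ 2, |Δm_l| ≤ 2): not satisfied.

neither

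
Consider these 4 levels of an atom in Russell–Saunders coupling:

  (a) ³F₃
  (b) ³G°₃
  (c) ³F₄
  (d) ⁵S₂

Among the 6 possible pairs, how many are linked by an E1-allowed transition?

(a)–(b): allowed.
(a)–(c): forbidden (parity).
(a)–(d): forbidden (parity, ΔS, ΔL).
(b)–(c): allowed.
(b)–(d): forbidden (ΔS, ΔL).
(c)–(d): forbidden (parity, ΔS, ΔL, ΔJ).
Allowed pairs: 2 of 6.

2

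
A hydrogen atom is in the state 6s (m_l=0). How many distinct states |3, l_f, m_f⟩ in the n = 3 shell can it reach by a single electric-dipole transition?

3

E1 requires Δl = ±1, so l_f ∈ {-1, 1}; with 0 ≤ l_f ≤ n_f−1 = 2, the allowed l_f values are {1}.
For l_f = 1: m_f ∈ {m_i−1, m_i, m_i+1} ∩ [−1, 1] = {-1, 0, 1} → 3 states.
Total: 3.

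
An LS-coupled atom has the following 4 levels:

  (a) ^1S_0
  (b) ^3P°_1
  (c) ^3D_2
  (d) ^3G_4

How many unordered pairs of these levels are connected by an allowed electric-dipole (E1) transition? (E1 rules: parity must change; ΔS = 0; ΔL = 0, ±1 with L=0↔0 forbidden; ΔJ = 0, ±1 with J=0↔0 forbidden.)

1

(a)–(b): forbidden (ΔS).
(a)–(c): forbidden (parity, ΔS, ΔL, ΔJ).
(a)–(d): forbidden (parity, ΔS, ΔL, ΔJ).
(b)–(c): allowed.
(b)–(d): forbidden (ΔL, ΔJ).
(c)–(d): forbidden (parity, ΔL, ΔJ).
Allowed pairs: 1 of 6.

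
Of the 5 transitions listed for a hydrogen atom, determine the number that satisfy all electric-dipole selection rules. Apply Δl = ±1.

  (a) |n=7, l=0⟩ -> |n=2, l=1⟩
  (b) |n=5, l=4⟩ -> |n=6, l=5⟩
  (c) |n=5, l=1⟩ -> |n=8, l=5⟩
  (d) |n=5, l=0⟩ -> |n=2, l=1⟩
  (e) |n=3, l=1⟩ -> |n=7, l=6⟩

3

(a) allowed
(b) allowed
(c) forbidden — Δl = +4 (E1 requires Δl = ±1)
(d) allowed
(e) forbidden — Δl = +5 (E1 requires Δl = ±1)
Total allowed: 3 of 5.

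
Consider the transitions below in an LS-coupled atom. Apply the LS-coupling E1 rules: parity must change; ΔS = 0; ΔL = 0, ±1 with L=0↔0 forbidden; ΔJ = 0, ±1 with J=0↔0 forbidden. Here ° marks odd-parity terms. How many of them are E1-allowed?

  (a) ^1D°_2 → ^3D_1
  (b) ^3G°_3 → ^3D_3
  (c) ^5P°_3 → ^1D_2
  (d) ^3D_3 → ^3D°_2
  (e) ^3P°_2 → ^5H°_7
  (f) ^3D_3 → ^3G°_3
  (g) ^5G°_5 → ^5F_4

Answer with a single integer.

(a) forbidden (ΔS fails)
(b) forbidden (ΔL fails)
(c) forbidden (ΔS fails)
(d) allowed
(e) forbidden (parity, ΔS, ΔL, ΔJ fail)
(f) forbidden (ΔL fails)
(g) allowed
Total allowed: 2 of 7.

2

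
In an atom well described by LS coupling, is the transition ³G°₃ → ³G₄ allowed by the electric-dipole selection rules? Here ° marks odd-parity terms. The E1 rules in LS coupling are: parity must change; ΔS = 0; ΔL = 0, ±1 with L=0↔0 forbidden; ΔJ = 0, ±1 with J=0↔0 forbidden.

allowed

Parity must change: odd → even — ✓.
ΔS = 0: S: 1 → 1 — ✓.
ΔL = 0, ±1 (not L=0↔0): L: 4 → 4, ΔL = +0 — ✓.
ΔJ = 0, ±1 (not J=0↔0): J: 3 → 4, ΔJ = +1 — ✓.
All four E1 rules are satisfied.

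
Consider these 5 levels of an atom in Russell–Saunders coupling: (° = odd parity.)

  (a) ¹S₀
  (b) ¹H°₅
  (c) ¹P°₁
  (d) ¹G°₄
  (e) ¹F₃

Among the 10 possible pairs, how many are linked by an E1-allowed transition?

2

(a)–(b): forbidden (ΔL, ΔJ).
(a)–(c): allowed.
(a)–(d): forbidden (ΔL, ΔJ).
(a)–(e): forbidden (parity, ΔL, ΔJ).
(b)–(c): forbidden (parity, ΔL, ΔJ).
(b)–(d): forbidden (parity).
(b)–(e): forbidden (ΔL, ΔJ).
(c)–(d): forbidden (parity, ΔL, ΔJ).
(c)–(e): forbidden (ΔL, ΔJ).
(d)–(e): allowed.
Allowed pairs: 2 of 10.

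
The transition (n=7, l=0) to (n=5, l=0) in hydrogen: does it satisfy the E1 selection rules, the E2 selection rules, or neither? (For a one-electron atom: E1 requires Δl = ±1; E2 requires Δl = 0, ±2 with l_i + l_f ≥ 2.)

Δl = 0 − 0 = +0; l_i + l_f = 0.
E1 (Δl = ±1): not satisfied.
E2 (Δl = 0,±2, l_i+l_f ≥ 2): not satisfied.

neither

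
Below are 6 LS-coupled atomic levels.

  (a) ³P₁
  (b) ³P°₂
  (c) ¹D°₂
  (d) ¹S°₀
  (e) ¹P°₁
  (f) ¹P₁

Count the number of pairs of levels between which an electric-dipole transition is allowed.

4

(a)–(b): allowed.
(a)–(c): forbidden (ΔS).
(a)–(d): forbidden (ΔS).
(a)–(e): forbidden (ΔS).
(a)–(f): forbidden (parity, ΔS).
(b)–(c): forbidden (parity, ΔS).
(b)–(d): forbidden (parity, ΔS, ΔJ).
(b)–(e): forbidden (parity, ΔS).
(b)–(f): forbidden (ΔS).
(c)–(d): forbidden (parity, ΔL, ΔJ).
(c)–(e): forbidden (parity).
(c)–(f): allowed.
(d)–(e): forbidden (parity).
(d)–(f): allowed.
(e)–(f): allowed.
Allowed pairs: 4 of 15.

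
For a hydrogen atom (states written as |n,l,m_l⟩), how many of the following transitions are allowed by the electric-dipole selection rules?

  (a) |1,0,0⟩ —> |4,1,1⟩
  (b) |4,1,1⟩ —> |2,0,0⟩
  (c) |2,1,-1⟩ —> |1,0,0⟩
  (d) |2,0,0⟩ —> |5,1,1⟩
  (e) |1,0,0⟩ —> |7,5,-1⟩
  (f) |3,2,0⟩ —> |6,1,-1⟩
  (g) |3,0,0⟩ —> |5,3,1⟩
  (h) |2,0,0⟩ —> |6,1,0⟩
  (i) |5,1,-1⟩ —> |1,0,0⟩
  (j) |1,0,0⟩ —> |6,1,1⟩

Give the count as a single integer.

(a) allowed
(b) allowed
(c) allowed
(d) allowed
(e) forbidden — Δl = +5 (E1 requires Δl = ±1)
(f) allowed
(g) forbidden — Δl = +3 (E1 requires Δl = ±1)
(h) allowed
(i) allowed
(j) allowed
Total allowed: 8 of 10.

8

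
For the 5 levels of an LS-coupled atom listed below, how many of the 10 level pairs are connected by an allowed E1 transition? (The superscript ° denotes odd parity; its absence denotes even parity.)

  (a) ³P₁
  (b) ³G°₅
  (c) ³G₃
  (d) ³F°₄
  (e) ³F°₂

2

(a)–(b): forbidden (ΔL, ΔJ).
(a)–(c): forbidden (parity, ΔL, ΔJ).
(a)–(d): forbidden (ΔL, ΔJ).
(a)–(e): forbidden (ΔL).
(b)–(c): forbidden (ΔJ).
(b)–(d): forbidden (parity).
(b)–(e): forbidden (parity, ΔJ).
(c)–(d): allowed.
(c)–(e): allowed.
(d)–(e): forbidden (parity, ΔJ).
Allowed pairs: 2 of 10.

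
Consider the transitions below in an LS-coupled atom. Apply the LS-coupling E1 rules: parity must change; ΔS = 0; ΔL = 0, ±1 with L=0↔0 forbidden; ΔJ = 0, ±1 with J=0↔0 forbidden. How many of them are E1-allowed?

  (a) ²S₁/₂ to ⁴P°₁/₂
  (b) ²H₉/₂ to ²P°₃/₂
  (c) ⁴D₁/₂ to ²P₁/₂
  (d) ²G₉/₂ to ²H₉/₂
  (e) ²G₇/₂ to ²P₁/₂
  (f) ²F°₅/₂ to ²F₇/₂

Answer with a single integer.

1

(a) forbidden (ΔS fails)
(b) forbidden (ΔL, ΔJ fail)
(c) forbidden (parity, ΔS fail)
(d) forbidden (parity fails)
(e) forbidden (parity, ΔL, ΔJ fail)
(f) allowed
Total allowed: 1 of 6.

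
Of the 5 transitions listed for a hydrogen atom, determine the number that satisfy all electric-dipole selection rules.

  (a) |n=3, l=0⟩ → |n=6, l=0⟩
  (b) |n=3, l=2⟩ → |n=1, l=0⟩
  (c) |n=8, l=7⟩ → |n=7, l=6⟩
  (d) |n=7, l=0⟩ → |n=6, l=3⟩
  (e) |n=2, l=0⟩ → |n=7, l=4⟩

(a) forbidden — Δl = +0 (E1 requires Δl = ±1)
(b) forbidden — Δl = -2 (E1 requires Δl = ±1)
(c) allowed
(d) forbidden — Δl = +3 (E1 requires Δl = ±1)
(e) forbidden — Δl = +4 (E1 requires Δl = ±1)
Total allowed: 1 of 5.

1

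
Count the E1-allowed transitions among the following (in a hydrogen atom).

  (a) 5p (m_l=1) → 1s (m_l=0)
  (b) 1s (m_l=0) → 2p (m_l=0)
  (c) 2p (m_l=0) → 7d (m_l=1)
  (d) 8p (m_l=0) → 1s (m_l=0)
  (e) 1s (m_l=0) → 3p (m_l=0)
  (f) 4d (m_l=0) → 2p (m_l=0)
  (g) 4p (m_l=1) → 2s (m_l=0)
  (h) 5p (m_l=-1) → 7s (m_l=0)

8

(a) allowed
(b) allowed
(c) allowed
(d) allowed
(e) allowed
(f) allowed
(g) allowed
(h) allowed
Total allowed: 8 of 8.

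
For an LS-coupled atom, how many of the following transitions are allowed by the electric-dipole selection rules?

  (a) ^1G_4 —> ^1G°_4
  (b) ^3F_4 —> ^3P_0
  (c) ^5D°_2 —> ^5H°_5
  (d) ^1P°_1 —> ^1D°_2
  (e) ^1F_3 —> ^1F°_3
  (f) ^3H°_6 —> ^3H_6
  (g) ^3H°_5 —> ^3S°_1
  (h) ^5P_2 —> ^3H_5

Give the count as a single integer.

3

(a) allowed
(b) forbidden (parity, ΔL, ΔJ fail)
(c) forbidden (parity, ΔL, ΔJ fail)
(d) forbidden (parity fails)
(e) allowed
(f) allowed
(g) forbidden (parity, ΔL, ΔJ fail)
(h) forbidden (parity, ΔS, ΔL, ΔJ fail)
Total allowed: 3 of 8.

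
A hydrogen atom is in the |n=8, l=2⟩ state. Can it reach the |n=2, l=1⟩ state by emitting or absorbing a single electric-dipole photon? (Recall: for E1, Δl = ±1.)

l: 2 → 1 (Δl = -1). Δl = ±1 ✓.
All E1 selection rules are satisfied.

allowed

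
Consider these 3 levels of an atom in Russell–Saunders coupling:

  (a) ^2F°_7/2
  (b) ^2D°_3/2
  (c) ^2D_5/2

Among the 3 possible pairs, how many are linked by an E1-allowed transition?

(a)–(b): forbidden (parity, ΔJ).
(a)–(c): allowed.
(b)–(c): allowed.
Allowed pairs: 2 of 3.

2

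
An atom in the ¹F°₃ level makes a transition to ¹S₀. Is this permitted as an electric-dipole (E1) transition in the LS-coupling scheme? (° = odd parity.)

forbidden

Parity must change: odd → even — passes.
ΔS = 0: S: 0 → 0 — passes.
ΔL = 0, ±1 (not L=0↔0): L: 3 → 0, ΔL = -3 — fails.
ΔJ = 0, ±1 (not J=0↔0): J: 3 → 0, ΔJ = -3 — fails.
Rule(s) violated: ΔL, ΔJ.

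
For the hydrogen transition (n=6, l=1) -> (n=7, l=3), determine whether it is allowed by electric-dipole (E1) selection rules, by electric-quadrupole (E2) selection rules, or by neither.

Δl = 3 − 1 = +2; l_i + l_f = 4.
E1 (Δl = ±1): not satisfied.
E2 (Δl = 0,±2, l_i+l_f ≥ 2): satisfied.

E2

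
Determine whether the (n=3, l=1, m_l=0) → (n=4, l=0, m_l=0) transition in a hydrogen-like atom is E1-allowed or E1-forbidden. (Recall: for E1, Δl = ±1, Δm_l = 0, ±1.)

allowed

Δl = 0 − 1 = -1; the E1 rule Δl = ±1 is satisfied.
Δm_l = 0 − (0) = +0. E1 requires Δm_l = 0, ±1: satisfied.
All E1 selection rules are satisfied.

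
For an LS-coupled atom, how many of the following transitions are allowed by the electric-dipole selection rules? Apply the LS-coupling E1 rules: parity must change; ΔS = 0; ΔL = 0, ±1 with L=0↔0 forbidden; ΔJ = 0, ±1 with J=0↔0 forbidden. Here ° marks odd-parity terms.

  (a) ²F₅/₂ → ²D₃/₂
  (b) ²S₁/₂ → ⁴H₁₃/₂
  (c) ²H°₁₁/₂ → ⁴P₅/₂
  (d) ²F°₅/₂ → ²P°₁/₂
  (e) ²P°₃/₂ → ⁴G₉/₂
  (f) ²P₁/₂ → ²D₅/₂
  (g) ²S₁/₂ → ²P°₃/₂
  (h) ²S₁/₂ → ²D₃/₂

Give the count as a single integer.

1

(a) forbidden (parity fails)
(b) forbidden (parity, ΔS, ΔL, ΔJ fail)
(c) forbidden (ΔS, ΔL, ΔJ fail)
(d) forbidden (parity, ΔL, ΔJ fail)
(e) forbidden (ΔS, ΔL, ΔJ fail)
(f) forbidden (parity, ΔJ fail)
(g) allowed
(h) forbidden (parity, ΔL fail)
Total allowed: 1 of 8.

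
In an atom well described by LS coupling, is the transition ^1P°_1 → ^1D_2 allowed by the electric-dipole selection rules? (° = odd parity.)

allowed

Reading off the term symbols: S 0→0, L 1→2, J 1→2, parity odd→even.
ΔL = 0, ±1 (not L=0↔0): L: 1 → 2, ΔL = +1 — ok.
ΔJ = 0, ±1 (not J=0↔0): J: 1 → 2, ΔJ = +1 — ok.
ΔS = 0: S: 0 → 0 — ok.
Parity must change: odd → even — ok.
All four E1 rules are satisfied.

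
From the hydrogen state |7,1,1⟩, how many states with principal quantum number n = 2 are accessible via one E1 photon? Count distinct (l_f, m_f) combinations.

E1 requires Δl = ±1, so l_f ∈ {0, 2}; with 0 ≤ l_f ≤ n_f−1 = 1, the allowed l_f values are {0}.
For l_f = 0: m_f ∈ {m_i−1, m_i, m_i+1} ∩ [−0, 0] = {0} → 1 state.
Total: 1.

1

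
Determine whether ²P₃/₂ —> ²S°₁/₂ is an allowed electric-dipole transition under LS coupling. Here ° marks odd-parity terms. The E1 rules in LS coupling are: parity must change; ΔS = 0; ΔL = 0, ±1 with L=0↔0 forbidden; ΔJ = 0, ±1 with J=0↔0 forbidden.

allowed

Reading off the term symbols: S 1/2→1/2, L 1→0, J 3/2→1/2, parity even→odd.
Parity must change: even → odd — passes.
ΔS = 0: S: 1/2 → 1/2 — passes.
ΔL = 0, ±1 (not L=0↔0): L: 1 → 0, ΔL = -1 — passes.
ΔJ = 0, ±1 (not J=0↔0): J: 3/2 → 1/2, ΔJ = -1 — passes.
All four E1 rules are satisfied.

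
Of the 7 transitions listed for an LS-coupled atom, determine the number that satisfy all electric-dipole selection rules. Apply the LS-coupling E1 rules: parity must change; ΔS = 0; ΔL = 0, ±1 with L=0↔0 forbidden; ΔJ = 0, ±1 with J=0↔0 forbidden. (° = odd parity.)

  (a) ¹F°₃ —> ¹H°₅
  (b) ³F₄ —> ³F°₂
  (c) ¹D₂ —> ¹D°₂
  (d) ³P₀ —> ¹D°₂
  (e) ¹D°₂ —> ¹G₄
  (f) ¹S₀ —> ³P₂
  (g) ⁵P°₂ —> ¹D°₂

1

(a) forbidden (parity, ΔL, ΔJ fail)
(b) forbidden (ΔJ fails)
(c) allowed
(d) forbidden (ΔS, ΔJ fail)
(e) forbidden (ΔL, ΔJ fail)
(f) forbidden (parity, ΔS, ΔJ fail)
(g) forbidden (parity, ΔS fail)
Total allowed: 1 of 7.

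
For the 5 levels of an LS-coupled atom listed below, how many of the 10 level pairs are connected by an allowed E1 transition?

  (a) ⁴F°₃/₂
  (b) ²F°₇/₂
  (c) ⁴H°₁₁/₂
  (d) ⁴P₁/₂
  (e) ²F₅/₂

(a)–(b): forbidden (parity, ΔS, ΔJ).
(a)–(c): forbidden (parity, ΔL, ΔJ).
(a)–(d): forbidden (ΔL).
(a)–(e): forbidden (ΔS).
(b)–(c): forbidden (parity, ΔS, ΔL, ΔJ).
(b)–(d): forbidden (ΔS, ΔL, ΔJ).
(b)–(e): allowed.
(c)–(d): forbidden (ΔL, ΔJ).
(c)–(e): forbidden (ΔS, ΔL, ΔJ).
(d)–(e): forbidden (parity, ΔS, ΔL, ΔJ).
Allowed pairs: 1 of 10.

1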